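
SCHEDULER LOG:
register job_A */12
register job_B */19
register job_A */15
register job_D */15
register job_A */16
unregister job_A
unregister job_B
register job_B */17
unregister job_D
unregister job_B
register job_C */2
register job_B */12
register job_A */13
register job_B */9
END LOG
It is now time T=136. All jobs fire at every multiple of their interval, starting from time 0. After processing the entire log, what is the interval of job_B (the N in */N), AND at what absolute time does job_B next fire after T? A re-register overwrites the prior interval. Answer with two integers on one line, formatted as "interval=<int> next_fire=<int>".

Op 1: register job_A */12 -> active={job_A:*/12}
Op 2: register job_B */19 -> active={job_A:*/12, job_B:*/19}
Op 3: register job_A */15 -> active={job_A:*/15, job_B:*/19}
Op 4: register job_D */15 -> active={job_A:*/15, job_B:*/19, job_D:*/15}
Op 5: register job_A */16 -> active={job_A:*/16, job_B:*/19, job_D:*/15}
Op 6: unregister job_A -> active={job_B:*/19, job_D:*/15}
Op 7: unregister job_B -> active={job_D:*/15}
Op 8: register job_B */17 -> active={job_B:*/17, job_D:*/15}
Op 9: unregister job_D -> active={job_B:*/17}
Op 10: unregister job_B -> active={}
Op 11: register job_C */2 -> active={job_C:*/2}
Op 12: register job_B */12 -> active={job_B:*/12, job_C:*/2}
Op 13: register job_A */13 -> active={job_A:*/13, job_B:*/12, job_C:*/2}
Op 14: register job_B */9 -> active={job_A:*/13, job_B:*/9, job_C:*/2}
Final interval of job_B = 9
Next fire of job_B after T=136: (136//9+1)*9 = 144

Answer: interval=9 next_fire=144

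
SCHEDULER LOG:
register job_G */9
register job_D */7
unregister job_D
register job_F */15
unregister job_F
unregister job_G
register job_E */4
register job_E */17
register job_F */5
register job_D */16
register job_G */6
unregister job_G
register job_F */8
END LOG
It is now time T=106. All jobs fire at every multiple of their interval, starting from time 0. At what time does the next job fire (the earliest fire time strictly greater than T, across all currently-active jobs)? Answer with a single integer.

Op 1: register job_G */9 -> active={job_G:*/9}
Op 2: register job_D */7 -> active={job_D:*/7, job_G:*/9}
Op 3: unregister job_D -> active={job_G:*/9}
Op 4: register job_F */15 -> active={job_F:*/15, job_G:*/9}
Op 5: unregister job_F -> active={job_G:*/9}
Op 6: unregister job_G -> active={}
Op 7: register job_E */4 -> active={job_E:*/4}
Op 8: register job_E */17 -> active={job_E:*/17}
Op 9: register job_F */5 -> active={job_E:*/17, job_F:*/5}
Op 10: register job_D */16 -> active={job_D:*/16, job_E:*/17, job_F:*/5}
Op 11: register job_G */6 -> active={job_D:*/16, job_E:*/17, job_F:*/5, job_G:*/6}
Op 12: unregister job_G -> active={job_D:*/16, job_E:*/17, job_F:*/5}
Op 13: register job_F */8 -> active={job_D:*/16, job_E:*/17, job_F:*/8}
  job_D: interval 16, next fire after T=106 is 112
  job_E: interval 17, next fire after T=106 is 119
  job_F: interval 8, next fire after T=106 is 112
Earliest fire time = 112 (job job_D)

Answer: 112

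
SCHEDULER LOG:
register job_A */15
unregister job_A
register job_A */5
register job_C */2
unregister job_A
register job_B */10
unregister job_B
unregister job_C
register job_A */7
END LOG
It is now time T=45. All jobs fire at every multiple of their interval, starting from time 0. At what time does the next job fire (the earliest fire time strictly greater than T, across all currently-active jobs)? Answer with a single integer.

Answer: 49

Derivation:
Op 1: register job_A */15 -> active={job_A:*/15}
Op 2: unregister job_A -> active={}
Op 3: register job_A */5 -> active={job_A:*/5}
Op 4: register job_C */2 -> active={job_A:*/5, job_C:*/2}
Op 5: unregister job_A -> active={job_C:*/2}
Op 6: register job_B */10 -> active={job_B:*/10, job_C:*/2}
Op 7: unregister job_B -> active={job_C:*/2}
Op 8: unregister job_C -> active={}
Op 9: register job_A */7 -> active={job_A:*/7}
  job_A: interval 7, next fire after T=45 is 49
Earliest fire time = 49 (job job_A)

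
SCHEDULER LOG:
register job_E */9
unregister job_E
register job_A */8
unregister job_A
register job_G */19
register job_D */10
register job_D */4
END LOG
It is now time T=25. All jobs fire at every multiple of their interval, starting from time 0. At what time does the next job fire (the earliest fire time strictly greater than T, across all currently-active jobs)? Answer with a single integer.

Op 1: register job_E */9 -> active={job_E:*/9}
Op 2: unregister job_E -> active={}
Op 3: register job_A */8 -> active={job_A:*/8}
Op 4: unregister job_A -> active={}
Op 5: register job_G */19 -> active={job_G:*/19}
Op 6: register job_D */10 -> active={job_D:*/10, job_G:*/19}
Op 7: register job_D */4 -> active={job_D:*/4, job_G:*/19}
  job_D: interval 4, next fire after T=25 is 28
  job_G: interval 19, next fire after T=25 is 38
Earliest fire time = 28 (job job_D)

Answer: 28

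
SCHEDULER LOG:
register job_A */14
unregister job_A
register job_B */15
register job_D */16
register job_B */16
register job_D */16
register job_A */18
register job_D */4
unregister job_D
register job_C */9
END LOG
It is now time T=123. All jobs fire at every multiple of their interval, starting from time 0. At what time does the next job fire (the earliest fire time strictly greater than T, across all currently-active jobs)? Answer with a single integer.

Op 1: register job_A */14 -> active={job_A:*/14}
Op 2: unregister job_A -> active={}
Op 3: register job_B */15 -> active={job_B:*/15}
Op 4: register job_D */16 -> active={job_B:*/15, job_D:*/16}
Op 5: register job_B */16 -> active={job_B:*/16, job_D:*/16}
Op 6: register job_D */16 -> active={job_B:*/16, job_D:*/16}
Op 7: register job_A */18 -> active={job_A:*/18, job_B:*/16, job_D:*/16}
Op 8: register job_D */4 -> active={job_A:*/18, job_B:*/16, job_D:*/4}
Op 9: unregister job_D -> active={job_A:*/18, job_B:*/16}
Op 10: register job_C */9 -> active={job_A:*/18, job_B:*/16, job_C:*/9}
  job_A: interval 18, next fire after T=123 is 126
  job_B: interval 16, next fire after T=123 is 128
  job_C: interval 9, next fire after T=123 is 126
Earliest fire time = 126 (job job_A)

Answer: 126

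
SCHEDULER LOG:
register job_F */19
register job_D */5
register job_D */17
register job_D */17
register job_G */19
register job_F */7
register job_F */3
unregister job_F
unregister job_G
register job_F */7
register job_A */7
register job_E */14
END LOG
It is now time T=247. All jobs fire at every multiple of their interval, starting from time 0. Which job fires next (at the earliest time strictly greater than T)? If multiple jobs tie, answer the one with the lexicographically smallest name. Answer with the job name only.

Answer: job_A

Derivation:
Op 1: register job_F */19 -> active={job_F:*/19}
Op 2: register job_D */5 -> active={job_D:*/5, job_F:*/19}
Op 3: register job_D */17 -> active={job_D:*/17, job_F:*/19}
Op 4: register job_D */17 -> active={job_D:*/17, job_F:*/19}
Op 5: register job_G */19 -> active={job_D:*/17, job_F:*/19, job_G:*/19}
Op 6: register job_F */7 -> active={job_D:*/17, job_F:*/7, job_G:*/19}
Op 7: register job_F */3 -> active={job_D:*/17, job_F:*/3, job_G:*/19}
Op 8: unregister job_F -> active={job_D:*/17, job_G:*/19}
Op 9: unregister job_G -> active={job_D:*/17}
Op 10: register job_F */7 -> active={job_D:*/17, job_F:*/7}
Op 11: register job_A */7 -> active={job_A:*/7, job_D:*/17, job_F:*/7}
Op 12: register job_E */14 -> active={job_A:*/7, job_D:*/17, job_E:*/14, job_F:*/7}
  job_A: interval 7, next fire after T=247 is 252
  job_D: interval 17, next fire after T=247 is 255
  job_E: interval 14, next fire after T=247 is 252
  job_F: interval 7, next fire after T=247 is 252
Earliest = 252, winner (lex tiebreak) = job_A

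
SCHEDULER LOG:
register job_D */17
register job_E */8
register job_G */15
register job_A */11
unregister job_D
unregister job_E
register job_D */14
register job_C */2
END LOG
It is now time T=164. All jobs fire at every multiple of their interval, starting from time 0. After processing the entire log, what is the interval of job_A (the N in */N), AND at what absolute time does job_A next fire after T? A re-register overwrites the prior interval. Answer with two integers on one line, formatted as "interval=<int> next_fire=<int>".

Answer: interval=11 next_fire=165

Derivation:
Op 1: register job_D */17 -> active={job_D:*/17}
Op 2: register job_E */8 -> active={job_D:*/17, job_E:*/8}
Op 3: register job_G */15 -> active={job_D:*/17, job_E:*/8, job_G:*/15}
Op 4: register job_A */11 -> active={job_A:*/11, job_D:*/17, job_E:*/8, job_G:*/15}
Op 5: unregister job_D -> active={job_A:*/11, job_E:*/8, job_G:*/15}
Op 6: unregister job_E -> active={job_A:*/11, job_G:*/15}
Op 7: register job_D */14 -> active={job_A:*/11, job_D:*/14, job_G:*/15}
Op 8: register job_C */2 -> active={job_A:*/11, job_C:*/2, job_D:*/14, job_G:*/15}
Final interval of job_A = 11
Next fire of job_A after T=164: (164//11+1)*11 = 165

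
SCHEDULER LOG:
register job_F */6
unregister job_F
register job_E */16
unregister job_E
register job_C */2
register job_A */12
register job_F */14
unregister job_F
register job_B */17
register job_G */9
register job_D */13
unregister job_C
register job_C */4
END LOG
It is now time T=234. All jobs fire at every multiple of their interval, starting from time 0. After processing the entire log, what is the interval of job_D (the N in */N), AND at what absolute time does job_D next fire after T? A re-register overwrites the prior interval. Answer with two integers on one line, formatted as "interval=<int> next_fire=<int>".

Answer: interval=13 next_fire=247

Derivation:
Op 1: register job_F */6 -> active={job_F:*/6}
Op 2: unregister job_F -> active={}
Op 3: register job_E */16 -> active={job_E:*/16}
Op 4: unregister job_E -> active={}
Op 5: register job_C */2 -> active={job_C:*/2}
Op 6: register job_A */12 -> active={job_A:*/12, job_C:*/2}
Op 7: register job_F */14 -> active={job_A:*/12, job_C:*/2, job_F:*/14}
Op 8: unregister job_F -> active={job_A:*/12, job_C:*/2}
Op 9: register job_B */17 -> active={job_A:*/12, job_B:*/17, job_C:*/2}
Op 10: register job_G */9 -> active={job_A:*/12, job_B:*/17, job_C:*/2, job_G:*/9}
Op 11: register job_D */13 -> active={job_A:*/12, job_B:*/17, job_C:*/2, job_D:*/13, job_G:*/9}
Op 12: unregister job_C -> active={job_A:*/12, job_B:*/17, job_D:*/13, job_G:*/9}
Op 13: register job_C */4 -> active={job_A:*/12, job_B:*/17, job_C:*/4, job_D:*/13, job_G:*/9}
Final interval of job_D = 13
Next fire of job_D after T=234: (234//13+1)*13 = 247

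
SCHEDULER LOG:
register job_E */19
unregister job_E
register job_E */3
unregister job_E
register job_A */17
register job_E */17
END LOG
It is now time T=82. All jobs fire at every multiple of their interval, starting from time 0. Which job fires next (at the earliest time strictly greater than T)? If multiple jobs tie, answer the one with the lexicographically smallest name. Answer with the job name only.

Answer: job_A

Derivation:
Op 1: register job_E */19 -> active={job_E:*/19}
Op 2: unregister job_E -> active={}
Op 3: register job_E */3 -> active={job_E:*/3}
Op 4: unregister job_E -> active={}
Op 5: register job_A */17 -> active={job_A:*/17}
Op 6: register job_E */17 -> active={job_A:*/17, job_E:*/17}
  job_A: interval 17, next fire after T=82 is 85
  job_E: interval 17, next fire after T=82 is 85
Earliest = 85, winner (lex tiebreak) = job_A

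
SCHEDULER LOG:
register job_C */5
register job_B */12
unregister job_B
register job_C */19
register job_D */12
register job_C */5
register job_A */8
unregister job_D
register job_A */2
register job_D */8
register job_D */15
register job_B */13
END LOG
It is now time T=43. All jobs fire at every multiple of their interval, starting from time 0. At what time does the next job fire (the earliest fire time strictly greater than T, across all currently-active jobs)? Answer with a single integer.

Op 1: register job_C */5 -> active={job_C:*/5}
Op 2: register job_B */12 -> active={job_B:*/12, job_C:*/5}
Op 3: unregister job_B -> active={job_C:*/5}
Op 4: register job_C */19 -> active={job_C:*/19}
Op 5: register job_D */12 -> active={job_C:*/19, job_D:*/12}
Op 6: register job_C */5 -> active={job_C:*/5, job_D:*/12}
Op 7: register job_A */8 -> active={job_A:*/8, job_C:*/5, job_D:*/12}
Op 8: unregister job_D -> active={job_A:*/8, job_C:*/5}
Op 9: register job_A */2 -> active={job_A:*/2, job_C:*/5}
Op 10: register job_D */8 -> active={job_A:*/2, job_C:*/5, job_D:*/8}
Op 11: register job_D */15 -> active={job_A:*/2, job_C:*/5, job_D:*/15}
Op 12: register job_B */13 -> active={job_A:*/2, job_B:*/13, job_C:*/5, job_D:*/15}
  job_A: interval 2, next fire after T=43 is 44
  job_B: interval 13, next fire after T=43 is 52
  job_C: interval 5, next fire after T=43 is 45
  job_D: interval 15, next fire after T=43 is 45
Earliest fire time = 44 (job job_A)

Answer: 44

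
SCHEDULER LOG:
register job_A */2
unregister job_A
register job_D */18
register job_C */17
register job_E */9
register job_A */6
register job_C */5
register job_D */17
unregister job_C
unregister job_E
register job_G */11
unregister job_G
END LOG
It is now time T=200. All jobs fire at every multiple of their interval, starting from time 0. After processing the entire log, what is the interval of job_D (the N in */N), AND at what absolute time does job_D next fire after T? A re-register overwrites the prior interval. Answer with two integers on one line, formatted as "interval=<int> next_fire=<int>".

Op 1: register job_A */2 -> active={job_A:*/2}
Op 2: unregister job_A -> active={}
Op 3: register job_D */18 -> active={job_D:*/18}
Op 4: register job_C */17 -> active={job_C:*/17, job_D:*/18}
Op 5: register job_E */9 -> active={job_C:*/17, job_D:*/18, job_E:*/9}
Op 6: register job_A */6 -> active={job_A:*/6, job_C:*/17, job_D:*/18, job_E:*/9}
Op 7: register job_C */5 -> active={job_A:*/6, job_C:*/5, job_D:*/18, job_E:*/9}
Op 8: register job_D */17 -> active={job_A:*/6, job_C:*/5, job_D:*/17, job_E:*/9}
Op 9: unregister job_C -> active={job_A:*/6, job_D:*/17, job_E:*/9}
Op 10: unregister job_E -> active={job_A:*/6, job_D:*/17}
Op 11: register job_G */11 -> active={job_A:*/6, job_D:*/17, job_G:*/11}
Op 12: unregister job_G -> active={job_A:*/6, job_D:*/17}
Final interval of job_D = 17
Next fire of job_D after T=200: (200//17+1)*17 = 204

Answer: interval=17 next_fire=204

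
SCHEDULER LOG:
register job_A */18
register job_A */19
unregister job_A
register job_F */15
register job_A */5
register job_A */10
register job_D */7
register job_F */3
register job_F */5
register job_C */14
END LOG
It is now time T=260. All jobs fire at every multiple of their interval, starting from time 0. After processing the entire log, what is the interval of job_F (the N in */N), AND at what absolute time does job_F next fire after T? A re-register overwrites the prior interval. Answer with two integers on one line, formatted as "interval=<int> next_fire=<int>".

Op 1: register job_A */18 -> active={job_A:*/18}
Op 2: register job_A */19 -> active={job_A:*/19}
Op 3: unregister job_A -> active={}
Op 4: register job_F */15 -> active={job_F:*/15}
Op 5: register job_A */5 -> active={job_A:*/5, job_F:*/15}
Op 6: register job_A */10 -> active={job_A:*/10, job_F:*/15}
Op 7: register job_D */7 -> active={job_A:*/10, job_D:*/7, job_F:*/15}
Op 8: register job_F */3 -> active={job_A:*/10, job_D:*/7, job_F:*/3}
Op 9: register job_F */5 -> active={job_A:*/10, job_D:*/7, job_F:*/5}
Op 10: register job_C */14 -> active={job_A:*/10, job_C:*/14, job_D:*/7, job_F:*/5}
Final interval of job_F = 5
Next fire of job_F after T=260: (260//5+1)*5 = 265

Answer: interval=5 next_fire=265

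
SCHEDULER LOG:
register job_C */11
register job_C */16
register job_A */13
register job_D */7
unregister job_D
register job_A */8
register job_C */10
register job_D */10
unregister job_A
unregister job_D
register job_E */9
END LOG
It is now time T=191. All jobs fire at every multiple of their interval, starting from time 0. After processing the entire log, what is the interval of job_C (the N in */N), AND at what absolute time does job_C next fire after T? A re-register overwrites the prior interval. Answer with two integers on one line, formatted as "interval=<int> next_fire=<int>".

Answer: interval=10 next_fire=200

Derivation:
Op 1: register job_C */11 -> active={job_C:*/11}
Op 2: register job_C */16 -> active={job_C:*/16}
Op 3: register job_A */13 -> active={job_A:*/13, job_C:*/16}
Op 4: register job_D */7 -> active={job_A:*/13, job_C:*/16, job_D:*/7}
Op 5: unregister job_D -> active={job_A:*/13, job_C:*/16}
Op 6: register job_A */8 -> active={job_A:*/8, job_C:*/16}
Op 7: register job_C */10 -> active={job_A:*/8, job_C:*/10}
Op 8: register job_D */10 -> active={job_A:*/8, job_C:*/10, job_D:*/10}
Op 9: unregister job_A -> active={job_C:*/10, job_D:*/10}
Op 10: unregister job_D -> active={job_C:*/10}
Op 11: register job_E */9 -> active={job_C:*/10, job_E:*/9}
Final interval of job_C = 10
Next fire of job_C after T=191: (191//10+1)*10 = 200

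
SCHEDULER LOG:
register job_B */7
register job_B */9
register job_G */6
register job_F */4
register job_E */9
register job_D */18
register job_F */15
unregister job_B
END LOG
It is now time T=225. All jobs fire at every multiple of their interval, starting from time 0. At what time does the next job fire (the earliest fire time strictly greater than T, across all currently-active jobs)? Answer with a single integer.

Answer: 228

Derivation:
Op 1: register job_B */7 -> active={job_B:*/7}
Op 2: register job_B */9 -> active={job_B:*/9}
Op 3: register job_G */6 -> active={job_B:*/9, job_G:*/6}
Op 4: register job_F */4 -> active={job_B:*/9, job_F:*/4, job_G:*/6}
Op 5: register job_E */9 -> active={job_B:*/9, job_E:*/9, job_F:*/4, job_G:*/6}
Op 6: register job_D */18 -> active={job_B:*/9, job_D:*/18, job_E:*/9, job_F:*/4, job_G:*/6}
Op 7: register job_F */15 -> active={job_B:*/9, job_D:*/18, job_E:*/9, job_F:*/15, job_G:*/6}
Op 8: unregister job_B -> active={job_D:*/18, job_E:*/9, job_F:*/15, job_G:*/6}
  job_D: interval 18, next fire after T=225 is 234
  job_E: interval 9, next fire after T=225 is 234
  job_F: interval 15, next fire after T=225 is 240
  job_G: interval 6, next fire after T=225 is 228
Earliest fire time = 228 (job job_G)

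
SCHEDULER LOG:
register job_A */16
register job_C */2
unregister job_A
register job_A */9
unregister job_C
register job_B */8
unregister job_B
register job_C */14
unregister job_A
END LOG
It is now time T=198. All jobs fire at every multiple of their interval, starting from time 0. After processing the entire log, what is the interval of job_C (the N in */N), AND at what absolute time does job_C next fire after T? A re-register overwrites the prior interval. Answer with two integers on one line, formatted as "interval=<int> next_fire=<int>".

Answer: interval=14 next_fire=210

Derivation:
Op 1: register job_A */16 -> active={job_A:*/16}
Op 2: register job_C */2 -> active={job_A:*/16, job_C:*/2}
Op 3: unregister job_A -> active={job_C:*/2}
Op 4: register job_A */9 -> active={job_A:*/9, job_C:*/2}
Op 5: unregister job_C -> active={job_A:*/9}
Op 6: register job_B */8 -> active={job_A:*/9, job_B:*/8}
Op 7: unregister job_B -> active={job_A:*/9}
Op 8: register job_C */14 -> active={job_A:*/9, job_C:*/14}
Op 9: unregister job_A -> active={job_C:*/14}
Final interval of job_C = 14
Next fire of job_C after T=198: (198//14+1)*14 = 210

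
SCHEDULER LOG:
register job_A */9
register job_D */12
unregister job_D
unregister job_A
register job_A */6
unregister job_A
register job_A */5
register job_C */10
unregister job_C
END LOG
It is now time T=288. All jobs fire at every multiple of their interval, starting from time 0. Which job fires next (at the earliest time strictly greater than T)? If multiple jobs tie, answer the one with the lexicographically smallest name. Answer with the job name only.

Op 1: register job_A */9 -> active={job_A:*/9}
Op 2: register job_D */12 -> active={job_A:*/9, job_D:*/12}
Op 3: unregister job_D -> active={job_A:*/9}
Op 4: unregister job_A -> active={}
Op 5: register job_A */6 -> active={job_A:*/6}
Op 6: unregister job_A -> active={}
Op 7: register job_A */5 -> active={job_A:*/5}
Op 8: register job_C */10 -> active={job_A:*/5, job_C:*/10}
Op 9: unregister job_C -> active={job_A:*/5}
  job_A: interval 5, next fire after T=288 is 290
Earliest = 290, winner (lex tiebreak) = job_A

Answer: job_A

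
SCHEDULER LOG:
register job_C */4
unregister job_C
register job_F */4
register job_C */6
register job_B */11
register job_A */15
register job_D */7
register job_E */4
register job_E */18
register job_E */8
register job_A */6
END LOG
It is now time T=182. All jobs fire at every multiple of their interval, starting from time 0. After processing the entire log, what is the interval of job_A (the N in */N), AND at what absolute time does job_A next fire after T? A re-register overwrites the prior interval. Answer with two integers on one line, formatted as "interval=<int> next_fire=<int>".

Answer: interval=6 next_fire=186

Derivation:
Op 1: register job_C */4 -> active={job_C:*/4}
Op 2: unregister job_C -> active={}
Op 3: register job_F */4 -> active={job_F:*/4}
Op 4: register job_C */6 -> active={job_C:*/6, job_F:*/4}
Op 5: register job_B */11 -> active={job_B:*/11, job_C:*/6, job_F:*/4}
Op 6: register job_A */15 -> active={job_A:*/15, job_B:*/11, job_C:*/6, job_F:*/4}
Op 7: register job_D */7 -> active={job_A:*/15, job_B:*/11, job_C:*/6, job_D:*/7, job_F:*/4}
Op 8: register job_E */4 -> active={job_A:*/15, job_B:*/11, job_C:*/6, job_D:*/7, job_E:*/4, job_F:*/4}
Op 9: register job_E */18 -> active={job_A:*/15, job_B:*/11, job_C:*/6, job_D:*/7, job_E:*/18, job_F:*/4}
Op 10: register job_E */8 -> active={job_A:*/15, job_B:*/11, job_C:*/6, job_D:*/7, job_E:*/8, job_F:*/4}
Op 11: register job_A */6 -> active={job_A:*/6, job_B:*/11, job_C:*/6, job_D:*/7, job_E:*/8, job_F:*/4}
Final interval of job_A = 6
Next fire of job_A after T=182: (182//6+1)*6 = 186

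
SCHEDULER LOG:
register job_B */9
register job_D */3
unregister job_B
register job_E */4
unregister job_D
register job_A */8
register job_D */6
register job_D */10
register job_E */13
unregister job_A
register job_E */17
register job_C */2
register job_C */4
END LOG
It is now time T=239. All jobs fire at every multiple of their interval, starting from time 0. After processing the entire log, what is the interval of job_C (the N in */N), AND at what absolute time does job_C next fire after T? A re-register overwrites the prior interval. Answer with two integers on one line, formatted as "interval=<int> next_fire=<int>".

Answer: interval=4 next_fire=240

Derivation:
Op 1: register job_B */9 -> active={job_B:*/9}
Op 2: register job_D */3 -> active={job_B:*/9, job_D:*/3}
Op 3: unregister job_B -> active={job_D:*/3}
Op 4: register job_E */4 -> active={job_D:*/3, job_E:*/4}
Op 5: unregister job_D -> active={job_E:*/4}
Op 6: register job_A */8 -> active={job_A:*/8, job_E:*/4}
Op 7: register job_D */6 -> active={job_A:*/8, job_D:*/6, job_E:*/4}
Op 8: register job_D */10 -> active={job_A:*/8, job_D:*/10, job_E:*/4}
Op 9: register job_E */13 -> active={job_A:*/8, job_D:*/10, job_E:*/13}
Op 10: unregister job_A -> active={job_D:*/10, job_E:*/13}
Op 11: register job_E */17 -> active={job_D:*/10, job_E:*/17}
Op 12: register job_C */2 -> active={job_C:*/2, job_D:*/10, job_E:*/17}
Op 13: register job_C */4 -> active={job_C:*/4, job_D:*/10, job_E:*/17}
Final interval of job_C = 4
Next fire of job_C after T=239: (239//4+1)*4 = 240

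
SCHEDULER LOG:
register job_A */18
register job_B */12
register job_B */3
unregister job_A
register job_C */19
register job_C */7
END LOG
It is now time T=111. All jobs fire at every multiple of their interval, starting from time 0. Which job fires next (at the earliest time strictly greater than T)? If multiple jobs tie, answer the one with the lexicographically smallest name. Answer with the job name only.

Op 1: register job_A */18 -> active={job_A:*/18}
Op 2: register job_B */12 -> active={job_A:*/18, job_B:*/12}
Op 3: register job_B */3 -> active={job_A:*/18, job_B:*/3}
Op 4: unregister job_A -> active={job_B:*/3}
Op 5: register job_C */19 -> active={job_B:*/3, job_C:*/19}
Op 6: register job_C */7 -> active={job_B:*/3, job_C:*/7}
  job_B: interval 3, next fire after T=111 is 114
  job_C: interval 7, next fire after T=111 is 112
Earliest = 112, winner (lex tiebreak) = job_C

Answer: job_C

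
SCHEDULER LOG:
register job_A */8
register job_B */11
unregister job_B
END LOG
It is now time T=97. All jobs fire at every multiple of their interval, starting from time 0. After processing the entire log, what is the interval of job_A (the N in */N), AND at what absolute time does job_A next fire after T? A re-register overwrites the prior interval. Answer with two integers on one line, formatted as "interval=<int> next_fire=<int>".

Answer: interval=8 next_fire=104

Derivation:
Op 1: register job_A */8 -> active={job_A:*/8}
Op 2: register job_B */11 -> active={job_A:*/8, job_B:*/11}
Op 3: unregister job_B -> active={job_A:*/8}
Final interval of job_A = 8
Next fire of job_A after T=97: (97//8+1)*8 = 104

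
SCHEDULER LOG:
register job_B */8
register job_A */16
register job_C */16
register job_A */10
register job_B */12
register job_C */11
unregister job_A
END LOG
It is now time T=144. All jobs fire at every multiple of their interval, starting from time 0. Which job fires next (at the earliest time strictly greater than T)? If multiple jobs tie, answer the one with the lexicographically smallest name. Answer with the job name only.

Op 1: register job_B */8 -> active={job_B:*/8}
Op 2: register job_A */16 -> active={job_A:*/16, job_B:*/8}
Op 3: register job_C */16 -> active={job_A:*/16, job_B:*/8, job_C:*/16}
Op 4: register job_A */10 -> active={job_A:*/10, job_B:*/8, job_C:*/16}
Op 5: register job_B */12 -> active={job_A:*/10, job_B:*/12, job_C:*/16}
Op 6: register job_C */11 -> active={job_A:*/10, job_B:*/12, job_C:*/11}
Op 7: unregister job_A -> active={job_B:*/12, job_C:*/11}
  job_B: interval 12, next fire after T=144 is 156
  job_C: interval 11, next fire after T=144 is 154
Earliest = 154, winner (lex tiebreak) = job_C

Answer: job_C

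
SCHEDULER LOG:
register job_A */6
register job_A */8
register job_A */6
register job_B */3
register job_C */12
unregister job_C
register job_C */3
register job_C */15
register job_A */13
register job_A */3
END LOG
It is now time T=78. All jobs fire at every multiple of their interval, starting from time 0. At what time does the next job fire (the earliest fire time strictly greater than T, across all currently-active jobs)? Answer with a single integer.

Op 1: register job_A */6 -> active={job_A:*/6}
Op 2: register job_A */8 -> active={job_A:*/8}
Op 3: register job_A */6 -> active={job_A:*/6}
Op 4: register job_B */3 -> active={job_A:*/6, job_B:*/3}
Op 5: register job_C */12 -> active={job_A:*/6, job_B:*/3, job_C:*/12}
Op 6: unregister job_C -> active={job_A:*/6, job_B:*/3}
Op 7: register job_C */3 -> active={job_A:*/6, job_B:*/3, job_C:*/3}
Op 8: register job_C */15 -> active={job_A:*/6, job_B:*/3, job_C:*/15}
Op 9: register job_A */13 -> active={job_A:*/13, job_B:*/3, job_C:*/15}
Op 10: register job_A */3 -> active={job_A:*/3, job_B:*/3, job_C:*/15}
  job_A: interval 3, next fire after T=78 is 81
  job_B: interval 3, next fire after T=78 is 81
  job_C: interval 15, next fire after T=78 is 90
Earliest fire time = 81 (job job_A)

Answer: 81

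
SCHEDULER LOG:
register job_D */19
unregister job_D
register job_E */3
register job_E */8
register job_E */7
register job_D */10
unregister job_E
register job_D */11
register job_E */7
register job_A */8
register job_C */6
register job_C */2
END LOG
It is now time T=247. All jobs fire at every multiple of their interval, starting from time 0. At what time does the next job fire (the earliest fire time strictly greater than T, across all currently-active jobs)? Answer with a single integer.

Answer: 248

Derivation:
Op 1: register job_D */19 -> active={job_D:*/19}
Op 2: unregister job_D -> active={}
Op 3: register job_E */3 -> active={job_E:*/3}
Op 4: register job_E */8 -> active={job_E:*/8}
Op 5: register job_E */7 -> active={job_E:*/7}
Op 6: register job_D */10 -> active={job_D:*/10, job_E:*/7}
Op 7: unregister job_E -> active={job_D:*/10}
Op 8: register job_D */11 -> active={job_D:*/11}
Op 9: register job_E */7 -> active={job_D:*/11, job_E:*/7}
Op 10: register job_A */8 -> active={job_A:*/8, job_D:*/11, job_E:*/7}
Op 11: register job_C */6 -> active={job_A:*/8, job_C:*/6, job_D:*/11, job_E:*/7}
Op 12: register job_C */2 -> active={job_A:*/8, job_C:*/2, job_D:*/11, job_E:*/7}
  job_A: interval 8, next fire after T=247 is 248
  job_C: interval 2, next fire after T=247 is 248
  job_D: interval 11, next fire after T=247 is 253
  job_E: interval 7, next fire after T=247 is 252
Earliest fire time = 248 (job job_A)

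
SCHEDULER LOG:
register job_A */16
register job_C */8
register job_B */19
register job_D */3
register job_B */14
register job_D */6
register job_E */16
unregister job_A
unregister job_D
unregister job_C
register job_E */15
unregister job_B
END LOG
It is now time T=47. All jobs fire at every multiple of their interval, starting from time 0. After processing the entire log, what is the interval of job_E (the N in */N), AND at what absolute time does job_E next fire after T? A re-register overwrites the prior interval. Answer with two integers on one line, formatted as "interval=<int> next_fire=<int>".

Op 1: register job_A */16 -> active={job_A:*/16}
Op 2: register job_C */8 -> active={job_A:*/16, job_C:*/8}
Op 3: register job_B */19 -> active={job_A:*/16, job_B:*/19, job_C:*/8}
Op 4: register job_D */3 -> active={job_A:*/16, job_B:*/19, job_C:*/8, job_D:*/3}
Op 5: register job_B */14 -> active={job_A:*/16, job_B:*/14, job_C:*/8, job_D:*/3}
Op 6: register job_D */6 -> active={job_A:*/16, job_B:*/14, job_C:*/8, job_D:*/6}
Op 7: register job_E */16 -> active={job_A:*/16, job_B:*/14, job_C:*/8, job_D:*/6, job_E:*/16}
Op 8: unregister job_A -> active={job_B:*/14, job_C:*/8, job_D:*/6, job_E:*/16}
Op 9: unregister job_D -> active={job_B:*/14, job_C:*/8, job_E:*/16}
Op 10: unregister job_C -> active={job_B:*/14, job_E:*/16}
Op 11: register job_E */15 -> active={job_B:*/14, job_E:*/15}
Op 12: unregister job_B -> active={job_E:*/15}
Final interval of job_E = 15
Next fire of job_E after T=47: (47//15+1)*15 = 60

Answer: interval=15 next_fire=60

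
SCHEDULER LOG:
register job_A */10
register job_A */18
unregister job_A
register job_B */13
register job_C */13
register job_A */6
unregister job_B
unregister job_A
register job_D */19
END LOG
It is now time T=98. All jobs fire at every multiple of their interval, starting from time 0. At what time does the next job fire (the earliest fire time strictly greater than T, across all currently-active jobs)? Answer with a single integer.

Op 1: register job_A */10 -> active={job_A:*/10}
Op 2: register job_A */18 -> active={job_A:*/18}
Op 3: unregister job_A -> active={}
Op 4: register job_B */13 -> active={job_B:*/13}
Op 5: register job_C */13 -> active={job_B:*/13, job_C:*/13}
Op 6: register job_A */6 -> active={job_A:*/6, job_B:*/13, job_C:*/13}
Op 7: unregister job_B -> active={job_A:*/6, job_C:*/13}
Op 8: unregister job_A -> active={job_C:*/13}
Op 9: register job_D */19 -> active={job_C:*/13, job_D:*/19}
  job_C: interval 13, next fire after T=98 is 104
  job_D: interval 19, next fire after T=98 is 114
Earliest fire time = 104 (job job_C)

Answer: 104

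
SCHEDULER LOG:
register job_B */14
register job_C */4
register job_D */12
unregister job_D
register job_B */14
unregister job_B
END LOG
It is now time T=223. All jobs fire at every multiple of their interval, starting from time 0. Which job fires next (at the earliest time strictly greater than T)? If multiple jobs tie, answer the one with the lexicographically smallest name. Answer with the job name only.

Answer: job_C

Derivation:
Op 1: register job_B */14 -> active={job_B:*/14}
Op 2: register job_C */4 -> active={job_B:*/14, job_C:*/4}
Op 3: register job_D */12 -> active={job_B:*/14, job_C:*/4, job_D:*/12}
Op 4: unregister job_D -> active={job_B:*/14, job_C:*/4}
Op 5: register job_B */14 -> active={job_B:*/14, job_C:*/4}
Op 6: unregister job_B -> active={job_C:*/4}
  job_C: interval 4, next fire after T=223 is 224
Earliest = 224, winner (lex tiebreak) = job_C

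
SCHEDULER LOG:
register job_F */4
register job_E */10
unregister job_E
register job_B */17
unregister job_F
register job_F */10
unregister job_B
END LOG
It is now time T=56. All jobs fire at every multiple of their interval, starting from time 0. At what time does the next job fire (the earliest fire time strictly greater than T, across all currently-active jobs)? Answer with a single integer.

Answer: 60

Derivation:
Op 1: register job_F */4 -> active={job_F:*/4}
Op 2: register job_E */10 -> active={job_E:*/10, job_F:*/4}
Op 3: unregister job_E -> active={job_F:*/4}
Op 4: register job_B */17 -> active={job_B:*/17, job_F:*/4}
Op 5: unregister job_F -> active={job_B:*/17}
Op 6: register job_F */10 -> active={job_B:*/17, job_F:*/10}
Op 7: unregister job_B -> active={job_F:*/10}
  job_F: interval 10, next fire after T=56 is 60
Earliest fire time = 60 (job job_F)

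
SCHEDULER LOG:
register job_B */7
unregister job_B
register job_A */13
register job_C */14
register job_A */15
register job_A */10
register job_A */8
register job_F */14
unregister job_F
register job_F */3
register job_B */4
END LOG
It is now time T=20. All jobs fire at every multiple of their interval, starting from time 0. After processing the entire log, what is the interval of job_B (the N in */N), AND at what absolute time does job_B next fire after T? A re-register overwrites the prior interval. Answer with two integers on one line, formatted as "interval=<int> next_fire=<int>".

Op 1: register job_B */7 -> active={job_B:*/7}
Op 2: unregister job_B -> active={}
Op 3: register job_A */13 -> active={job_A:*/13}
Op 4: register job_C */14 -> active={job_A:*/13, job_C:*/14}
Op 5: register job_A */15 -> active={job_A:*/15, job_C:*/14}
Op 6: register job_A */10 -> active={job_A:*/10, job_C:*/14}
Op 7: register job_A */8 -> active={job_A:*/8, job_C:*/14}
Op 8: register job_F */14 -> active={job_A:*/8, job_C:*/14, job_F:*/14}
Op 9: unregister job_F -> active={job_A:*/8, job_C:*/14}
Op 10: register job_F */3 -> active={job_A:*/8, job_C:*/14, job_F:*/3}
Op 11: register job_B */4 -> active={job_A:*/8, job_B:*/4, job_C:*/14, job_F:*/3}
Final interval of job_B = 4
Next fire of job_B after T=20: (20//4+1)*4 = 24

Answer: interval=4 next_fire=24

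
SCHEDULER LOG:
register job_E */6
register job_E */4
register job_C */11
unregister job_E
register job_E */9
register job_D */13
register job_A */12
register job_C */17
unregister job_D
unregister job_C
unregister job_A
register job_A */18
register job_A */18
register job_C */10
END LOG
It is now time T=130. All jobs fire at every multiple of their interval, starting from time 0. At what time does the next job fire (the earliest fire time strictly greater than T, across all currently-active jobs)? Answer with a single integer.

Op 1: register job_E */6 -> active={job_E:*/6}
Op 2: register job_E */4 -> active={job_E:*/4}
Op 3: register job_C */11 -> active={job_C:*/11, job_E:*/4}
Op 4: unregister job_E -> active={job_C:*/11}
Op 5: register job_E */9 -> active={job_C:*/11, job_E:*/9}
Op 6: register job_D */13 -> active={job_C:*/11, job_D:*/13, job_E:*/9}
Op 7: register job_A */12 -> active={job_A:*/12, job_C:*/11, job_D:*/13, job_E:*/9}
Op 8: register job_C */17 -> active={job_A:*/12, job_C:*/17, job_D:*/13, job_E:*/9}
Op 9: unregister job_D -> active={job_A:*/12, job_C:*/17, job_E:*/9}
Op 10: unregister job_C -> active={job_A:*/12, job_E:*/9}
Op 11: unregister job_A -> active={job_E:*/9}
Op 12: register job_A */18 -> active={job_A:*/18, job_E:*/9}
Op 13: register job_A */18 -> active={job_A:*/18, job_E:*/9}
Op 14: register job_C */10 -> active={job_A:*/18, job_C:*/10, job_E:*/9}
  job_A: interval 18, next fire after T=130 is 144
  job_C: interval 10, next fire after T=130 is 140
  job_E: interval 9, next fire after T=130 is 135
Earliest fire time = 135 (job job_E)

Answer: 135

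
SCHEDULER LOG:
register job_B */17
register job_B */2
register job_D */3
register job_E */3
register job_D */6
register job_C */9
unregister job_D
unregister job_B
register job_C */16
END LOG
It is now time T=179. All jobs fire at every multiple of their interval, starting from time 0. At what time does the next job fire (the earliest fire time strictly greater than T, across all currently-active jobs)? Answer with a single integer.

Answer: 180

Derivation:
Op 1: register job_B */17 -> active={job_B:*/17}
Op 2: register job_B */2 -> active={job_B:*/2}
Op 3: register job_D */3 -> active={job_B:*/2, job_D:*/3}
Op 4: register job_E */3 -> active={job_B:*/2, job_D:*/3, job_E:*/3}
Op 5: register job_D */6 -> active={job_B:*/2, job_D:*/6, job_E:*/3}
Op 6: register job_C */9 -> active={job_B:*/2, job_C:*/9, job_D:*/6, job_E:*/3}
Op 7: unregister job_D -> active={job_B:*/2, job_C:*/9, job_E:*/3}
Op 8: unregister job_B -> active={job_C:*/9, job_E:*/3}
Op 9: register job_C */16 -> active={job_C:*/16, job_E:*/3}
  job_C: interval 16, next fire after T=179 is 192
  job_E: interval 3, next fire after T=179 is 180
Earliest fire time = 180 (job job_E)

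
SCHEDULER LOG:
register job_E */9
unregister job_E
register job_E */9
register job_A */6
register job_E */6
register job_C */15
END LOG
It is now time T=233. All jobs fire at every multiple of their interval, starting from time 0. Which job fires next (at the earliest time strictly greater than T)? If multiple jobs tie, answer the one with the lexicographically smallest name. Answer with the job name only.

Answer: job_A

Derivation:
Op 1: register job_E */9 -> active={job_E:*/9}
Op 2: unregister job_E -> active={}
Op 3: register job_E */9 -> active={job_E:*/9}
Op 4: register job_A */6 -> active={job_A:*/6, job_E:*/9}
Op 5: register job_E */6 -> active={job_A:*/6, job_E:*/6}
Op 6: register job_C */15 -> active={job_A:*/6, job_C:*/15, job_E:*/6}
  job_A: interval 6, next fire after T=233 is 234
  job_C: interval 15, next fire after T=233 is 240
  job_E: interval 6, next fire after T=233 is 234
Earliest = 234, winner (lex tiebreak) = job_A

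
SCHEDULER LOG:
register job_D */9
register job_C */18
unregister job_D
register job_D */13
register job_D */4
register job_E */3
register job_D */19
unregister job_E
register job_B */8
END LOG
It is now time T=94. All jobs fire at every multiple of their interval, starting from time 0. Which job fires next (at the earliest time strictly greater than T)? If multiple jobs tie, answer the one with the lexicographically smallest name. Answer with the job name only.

Op 1: register job_D */9 -> active={job_D:*/9}
Op 2: register job_C */18 -> active={job_C:*/18, job_D:*/9}
Op 3: unregister job_D -> active={job_C:*/18}
Op 4: register job_D */13 -> active={job_C:*/18, job_D:*/13}
Op 5: register job_D */4 -> active={job_C:*/18, job_D:*/4}
Op 6: register job_E */3 -> active={job_C:*/18, job_D:*/4, job_E:*/3}
Op 7: register job_D */19 -> active={job_C:*/18, job_D:*/19, job_E:*/3}
Op 8: unregister job_E -> active={job_C:*/18, job_D:*/19}
Op 9: register job_B */8 -> active={job_B:*/8, job_C:*/18, job_D:*/19}
  job_B: interval 8, next fire after T=94 is 96
  job_C: interval 18, next fire after T=94 is 108
  job_D: interval 19, next fire after T=94 is 95
Earliest = 95, winner (lex tiebreak) = job_D

Answer: job_D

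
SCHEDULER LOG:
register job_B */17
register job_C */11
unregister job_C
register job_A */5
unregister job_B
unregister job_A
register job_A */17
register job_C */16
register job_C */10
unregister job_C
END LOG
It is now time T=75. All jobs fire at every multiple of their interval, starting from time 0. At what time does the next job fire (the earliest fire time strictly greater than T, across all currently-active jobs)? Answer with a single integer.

Answer: 85

Derivation:
Op 1: register job_B */17 -> active={job_B:*/17}
Op 2: register job_C */11 -> active={job_B:*/17, job_C:*/11}
Op 3: unregister job_C -> active={job_B:*/17}
Op 4: register job_A */5 -> active={job_A:*/5, job_B:*/17}
Op 5: unregister job_B -> active={job_A:*/5}
Op 6: unregister job_A -> active={}
Op 7: register job_A */17 -> active={job_A:*/17}
Op 8: register job_C */16 -> active={job_A:*/17, job_C:*/16}
Op 9: register job_C */10 -> active={job_A:*/17, job_C:*/10}
Op 10: unregister job_C -> active={job_A:*/17}
  job_A: interval 17, next fire after T=75 is 85
Earliest fire time = 85 (job job_A)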